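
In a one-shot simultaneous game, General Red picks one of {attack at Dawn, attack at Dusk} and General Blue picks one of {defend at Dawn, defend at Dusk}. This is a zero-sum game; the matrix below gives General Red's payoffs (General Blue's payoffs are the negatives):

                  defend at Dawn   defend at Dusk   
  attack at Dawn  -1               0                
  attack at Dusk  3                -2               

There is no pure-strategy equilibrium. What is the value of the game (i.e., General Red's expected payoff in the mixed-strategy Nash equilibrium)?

v = -1/3

General Red's indifference between attack at Dawn and attack at Dusk determines General Blue's mixing probability q:
  General Red's payoff to attack at Dawn: q·(-1) + (1−q)·0 = -q
  General Red's payoff to attack at Dusk: q·3 + (1−q)·(-2) = 5q - 2
  -q = 5q - 2  ⇒  -6q = -2  ⇒  q = 1/3.
The value is General Red's expected payoff against this mix (using attack at Dawn): (1/3)·(-1) + (2/3)·0 = -1/3.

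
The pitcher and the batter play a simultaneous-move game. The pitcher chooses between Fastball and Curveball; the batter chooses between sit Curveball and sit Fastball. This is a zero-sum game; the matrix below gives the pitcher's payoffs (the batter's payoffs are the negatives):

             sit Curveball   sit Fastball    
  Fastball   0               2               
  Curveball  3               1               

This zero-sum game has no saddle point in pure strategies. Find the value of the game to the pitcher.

For the pitcher to be willing to mix, the pitcher must be indifferent between Fastball and Curveball, which pins down the batter's mix.
  the pitcher's payoff from Fastball: q·0 + (1−q)·2 = -2q + 2
  the pitcher's payoff from Curveball: q·3 + (1−q)·1 = 2q + 1
  -2q + 2 = 2q + 1  ⇒  -4q = -1  ⇒  q = 1/4.
The value is the pitcher's expected payoff against this mix (using Fastball): (1/4)·0 + (3/4)·2 = 3/2.

v = 3/2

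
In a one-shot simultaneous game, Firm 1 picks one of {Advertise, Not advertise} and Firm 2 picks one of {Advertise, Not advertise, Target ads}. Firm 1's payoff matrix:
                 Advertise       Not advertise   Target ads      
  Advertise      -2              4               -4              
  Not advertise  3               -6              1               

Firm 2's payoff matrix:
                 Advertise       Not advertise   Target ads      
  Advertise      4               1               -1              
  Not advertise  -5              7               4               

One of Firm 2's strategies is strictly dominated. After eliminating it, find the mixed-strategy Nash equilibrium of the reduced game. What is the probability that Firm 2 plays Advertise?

q = 2/3

Firm 2's strategy Target ads is strictly dominated by Not advertise: 1 > -1 and 7 > 4. Eliminate Target ads.
In a mixed equilibrium Firm 1 is indifferent between Advertise and Not advertise; this condition fixes q.
  Firm 1's payoff to Advertise: q·(-2) + (1−q)·4 = -6q + 4
  Firm 1's payoff to Not advertise: q·3 + (1−q)·(-6) = 9q - 6
  -6q + 4 = 9q - 6  ⇒  -15q = -10  ⇒  q = 2/3.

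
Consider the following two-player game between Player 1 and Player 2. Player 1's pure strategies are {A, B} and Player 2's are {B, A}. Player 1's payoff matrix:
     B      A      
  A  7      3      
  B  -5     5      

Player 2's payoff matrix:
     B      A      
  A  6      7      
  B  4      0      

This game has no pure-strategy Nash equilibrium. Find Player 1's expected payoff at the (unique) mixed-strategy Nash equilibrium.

25/7

For Player 1 to be willing to mix, Player 1 must be indifferent between A and B, which pins down Player 2's mix.
  Player 1's payoff from A: q·7 + (1−q)·3 = 4q + 3
  Player 1's payoff from B: q·(-5) + (1−q)·5 = -10q + 5
  4q + 3 = -10q + 5  ⇒  14q = 2  ⇒  q = 1/7.
At equilibrium Player 1 is indifferent across rows, so Player 1's payoff equals the payoff from A: (1/7)·7 + (6/7)·3 = 25/7.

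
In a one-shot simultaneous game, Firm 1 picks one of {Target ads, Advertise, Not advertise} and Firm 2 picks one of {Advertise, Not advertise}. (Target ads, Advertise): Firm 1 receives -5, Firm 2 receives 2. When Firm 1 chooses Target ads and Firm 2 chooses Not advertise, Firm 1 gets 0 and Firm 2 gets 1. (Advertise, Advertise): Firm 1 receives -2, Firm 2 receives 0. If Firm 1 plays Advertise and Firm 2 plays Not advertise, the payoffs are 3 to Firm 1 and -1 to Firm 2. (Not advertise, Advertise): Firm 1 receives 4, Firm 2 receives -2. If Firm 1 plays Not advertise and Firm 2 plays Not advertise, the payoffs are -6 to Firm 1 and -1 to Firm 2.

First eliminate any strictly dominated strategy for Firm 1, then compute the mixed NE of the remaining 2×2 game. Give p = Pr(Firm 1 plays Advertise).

p = 1/2

Firm 1's strategy Target ads is strictly dominated by Advertise: -2 > -5 and 3 > 0. Eliminate Target ads.
In a mixed equilibrium Firm 2 is indifferent between Advertise and Not advertise; this condition fixes p.
  Firm 2's payoff from Advertise: p·0 + (1−p)·(-2) = 2p - 2
  Firm 2's payoff from Not advertise: p·(-1) + (1−p)·(-1) = -1
  2p - 2 = -1  ⇒  2p = 1  ⇒  p = 1/2.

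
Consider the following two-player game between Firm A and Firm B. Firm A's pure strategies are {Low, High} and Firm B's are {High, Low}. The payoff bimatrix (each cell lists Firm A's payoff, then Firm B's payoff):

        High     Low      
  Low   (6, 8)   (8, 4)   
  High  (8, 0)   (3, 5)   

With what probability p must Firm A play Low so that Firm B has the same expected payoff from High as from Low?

Firm A's mix must leave Firm B indifferent between High and Low.
  Firm B's expected payoff from High: p·8 + (1−p)·0 = 8p
  Firm B's expected payoff from Low: p·4 + (1−p)·5 = -p + 5
  8p = -p + 5  ⇒  9p = 5  ⇒  p = 5/9.

p = 5/9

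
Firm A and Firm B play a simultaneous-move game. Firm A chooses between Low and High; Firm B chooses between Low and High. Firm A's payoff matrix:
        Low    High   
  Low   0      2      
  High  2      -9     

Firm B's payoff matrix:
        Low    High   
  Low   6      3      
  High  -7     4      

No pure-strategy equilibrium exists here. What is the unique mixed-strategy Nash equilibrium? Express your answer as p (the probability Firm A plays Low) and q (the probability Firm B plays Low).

Set Firm B's expected payoff from Low equal to that from High:
  Firm B's payoff from Low: p·6 + (1−p)·(-7) = 13p - 7
  Firm B's payoff from High: p·3 + (1−p)·4 = -p + 4
  13p - 7 = -p + 4  ⇒  14p = 11  ⇒  p = 11/14.
For Firm A to be willing to mix, Firm A must be indifferent between Low and High, which pins down Firm B's mix.
  Firm A's expected payoff from Low: q·0 + (1−q)·2 = -2q + 2
  Firm A's expected payoff from High: q·2 + (1−q)·(-9) = 11q - 9
  -2q + 2 = 11q - 9  ⇒  -13q = -11  ⇒  q = 11/13.

p = 11/14, q = 11/13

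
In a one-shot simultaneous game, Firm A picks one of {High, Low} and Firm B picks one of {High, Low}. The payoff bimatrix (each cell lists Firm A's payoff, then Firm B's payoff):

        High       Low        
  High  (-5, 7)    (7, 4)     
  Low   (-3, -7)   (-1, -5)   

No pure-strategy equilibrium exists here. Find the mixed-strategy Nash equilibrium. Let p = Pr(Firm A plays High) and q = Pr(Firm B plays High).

Firm B's indifference between High and Low determines Firm A's mixing probability p:
  Firm B's payoff from High: p·7 + (1−p)·(-7) = 14p - 7
  Firm B's payoff from Low: p·4 + (1−p)·(-5) = 9p - 5
  14p - 7 = 9p - 5  ⇒  5p = 2  ⇒  p = 2/5.
Firm A's indifference between High and Low determines Firm B's mixing probability q:
  Firm A's payoff from High: q·(-5) + (1−q)·7 = -12q + 7
  Firm A's payoff from Low: q·(-3) + (1−q)·(-1) = -2q - 1
  -12q + 7 = -2q - 1  ⇒  -10q = -8  ⇒  q = 4/5.

p = 2/5, q = 4/5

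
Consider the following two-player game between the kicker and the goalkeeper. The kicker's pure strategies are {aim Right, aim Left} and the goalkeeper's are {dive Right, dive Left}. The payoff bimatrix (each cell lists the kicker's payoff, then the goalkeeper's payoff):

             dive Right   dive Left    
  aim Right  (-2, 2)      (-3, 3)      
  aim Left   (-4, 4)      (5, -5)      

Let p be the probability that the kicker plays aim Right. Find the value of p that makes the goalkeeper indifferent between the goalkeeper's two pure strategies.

p = 9/10

The goalkeeper's indifference between dive Right and dive Left determines the kicker's mixing probability p:
  the goalkeeper's payoff from dive Right: p·2 + (1−p)·4 = -2p + 4
  the goalkeeper's payoff from dive Left: p·3 + (1−p)·(-5) = 8p - 5
  -2p + 4 = 8p - 5  ⇒  -10p = -9  ⇒  p = 9/10.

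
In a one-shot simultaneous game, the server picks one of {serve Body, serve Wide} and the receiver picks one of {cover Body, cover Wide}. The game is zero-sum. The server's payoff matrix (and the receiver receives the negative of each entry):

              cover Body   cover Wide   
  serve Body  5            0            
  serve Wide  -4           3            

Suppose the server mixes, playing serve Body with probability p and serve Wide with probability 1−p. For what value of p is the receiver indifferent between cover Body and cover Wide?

p = 7/12

Set the receiver's expected payoff from cover Body equal to that from cover Wide:
  the receiver's payoff to cover Body: p·(-5) + (1−p)·4 = -9p + 4
  the receiver's payoff to cover Wide: p·0 + (1−p)·(-3) = 3p - 3
  -9p + 4 = 3p - 3  ⇒  -12p = -7  ⇒  p = 7/12.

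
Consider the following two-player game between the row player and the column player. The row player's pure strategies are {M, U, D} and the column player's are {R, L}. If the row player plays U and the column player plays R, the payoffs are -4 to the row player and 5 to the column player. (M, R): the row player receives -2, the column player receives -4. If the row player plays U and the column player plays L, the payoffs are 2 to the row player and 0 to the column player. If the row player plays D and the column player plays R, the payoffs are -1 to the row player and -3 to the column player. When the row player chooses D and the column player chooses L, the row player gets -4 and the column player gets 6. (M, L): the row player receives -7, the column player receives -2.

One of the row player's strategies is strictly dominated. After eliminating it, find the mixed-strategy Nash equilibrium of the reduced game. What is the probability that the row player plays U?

p = 9/14

The row player's strategy M is strictly dominated by D: -1 > -2 and -4 > -7. Eliminate M.
For the column player to be willing to mix, the column player must be indifferent between R and L, which pins down the row player's mix.
  the column player's payoff to R: p·5 + (1−p)·(-3) = 8p - 3
  the column player's payoff to L: p·0 + (1−p)·6 = -6p + 6
  8p - 3 = -6p + 6  ⇒  14p = 9  ⇒  p = 9/14.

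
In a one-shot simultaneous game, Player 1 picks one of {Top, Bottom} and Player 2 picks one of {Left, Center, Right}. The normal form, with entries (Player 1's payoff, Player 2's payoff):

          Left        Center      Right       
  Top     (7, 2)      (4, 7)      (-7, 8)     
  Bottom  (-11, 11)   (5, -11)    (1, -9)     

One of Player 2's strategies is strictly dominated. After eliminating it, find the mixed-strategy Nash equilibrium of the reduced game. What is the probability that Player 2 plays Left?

Player 2's strategy Center is strictly dominated by Right: 8 > 7 and -9 > -11. Eliminate Center.
For Player 1 to be willing to mix, Player 1 must be indifferent between Top and Bottom, which pins down Player 2's mix.
  Player 1's expected payoff from Top: q·7 + (1−q)·(-7) = 14q - 7
  Player 1's expected payoff from Bottom: q·(-11) + (1−q)·1 = -12q + 1
  14q - 7 = -12q + 1  ⇒  26q = 8  ⇒  q = 4/13.

q = 4/13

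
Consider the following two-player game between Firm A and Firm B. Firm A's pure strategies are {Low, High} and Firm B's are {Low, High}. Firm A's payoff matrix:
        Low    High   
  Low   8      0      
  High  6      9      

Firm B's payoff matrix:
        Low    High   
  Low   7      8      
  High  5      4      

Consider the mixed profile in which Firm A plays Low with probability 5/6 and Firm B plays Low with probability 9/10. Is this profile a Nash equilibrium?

Given Firm A's mix p = 5/6, Firm B's payoff from Low is 20/3 but from High is 22/3. Firm B strictly prefers High, so Firm B would not mix.
So the proposed profile is not a Nash equilibrium.

No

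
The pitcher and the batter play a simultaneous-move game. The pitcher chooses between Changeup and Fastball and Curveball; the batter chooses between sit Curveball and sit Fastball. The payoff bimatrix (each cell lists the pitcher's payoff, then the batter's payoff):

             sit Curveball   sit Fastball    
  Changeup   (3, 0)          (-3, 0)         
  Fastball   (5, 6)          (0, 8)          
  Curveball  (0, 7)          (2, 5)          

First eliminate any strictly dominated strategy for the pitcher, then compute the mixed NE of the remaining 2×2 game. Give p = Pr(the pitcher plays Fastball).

p = 1/2

The pitcher's strategy Changeup is strictly dominated by Fastball: 5 > 3 and 0 > -3. Eliminate Changeup.
For the batter to be willing to mix, the batter must be indifferent between sit Curveball and sit Fastball, which pins down the pitcher's mix.
  the batter's payoff to sit Curveball: p·6 + (1−p)·7 = -p + 7
  the batter's payoff to sit Fastball: p·8 + (1−p)·5 = 3p + 5
  -p + 7 = 3p + 5  ⇒  -4p = -2  ⇒  p = 1/2.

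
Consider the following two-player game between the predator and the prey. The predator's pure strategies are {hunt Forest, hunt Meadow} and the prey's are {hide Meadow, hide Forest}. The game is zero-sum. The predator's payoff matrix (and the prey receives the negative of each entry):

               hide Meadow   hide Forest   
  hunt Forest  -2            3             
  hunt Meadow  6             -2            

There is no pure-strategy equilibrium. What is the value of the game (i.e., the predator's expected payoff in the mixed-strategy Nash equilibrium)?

For the predator to be willing to mix, the predator must be indifferent between hunt Forest and hunt Meadow, which pins down the prey's mix.
  the predator's expected payoff from hunt Forest: q·(-2) + (1−q)·3 = -5q + 3
  the predator's expected payoff from hunt Meadow: q·6 + (1−q)·(-2) = 8q - 2
  -5q + 3 = 8q - 2  ⇒  -13q = -5  ⇒  q = 5/13.
The value is the predator's expected payoff against this mix (using hunt Forest): (5/13)·(-2) + (8/13)·3 = 14/13.

v = 14/13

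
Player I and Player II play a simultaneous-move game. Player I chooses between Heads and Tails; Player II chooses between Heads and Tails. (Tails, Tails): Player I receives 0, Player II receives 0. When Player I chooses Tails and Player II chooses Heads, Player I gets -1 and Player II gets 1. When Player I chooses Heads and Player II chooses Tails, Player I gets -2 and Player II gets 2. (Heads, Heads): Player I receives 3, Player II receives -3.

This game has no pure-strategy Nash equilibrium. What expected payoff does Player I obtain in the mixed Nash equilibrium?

-1/3

Player I's indifference between Heads and Tails determines Player II's mixing probability q:
  Player I's payoff from Heads: q·3 + (1−q)·(-2) = 5q - 2
  Player I's payoff from Tails: q·(-1) + (1−q)·0 = -q
  5q - 2 = -q  ⇒  6q = 2  ⇒  q = 1/3.
At equilibrium Player I is indifferent across rows, so Player I's payoff equals the payoff from Heads: (1/3)·3 + (2/3)·(-2) = -1/3.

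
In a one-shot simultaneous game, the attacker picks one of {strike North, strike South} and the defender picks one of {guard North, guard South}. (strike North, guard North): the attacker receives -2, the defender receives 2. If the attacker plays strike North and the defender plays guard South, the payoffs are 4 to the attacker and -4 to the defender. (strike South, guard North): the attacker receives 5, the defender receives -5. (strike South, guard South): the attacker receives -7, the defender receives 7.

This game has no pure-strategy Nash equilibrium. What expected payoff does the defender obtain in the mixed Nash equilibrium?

-1/3

For the defender to be willing to mix, the defender must be indifferent between guard North and guard South, which pins down the attacker's mix.
  the defender's payoff from guard North: p·2 + (1−p)·(-5) = 7p - 5
  the defender's payoff from guard South: p·(-4) + (1−p)·7 = -11p + 7
  7p - 5 = -11p + 7  ⇒  18p = 12  ⇒  p = 2/3.
At equilibrium the defender is indifferent across columns, so the defender's payoff equals the payoff from guard North: (2/3)·2 + (1/3)·(-5) = -1/3.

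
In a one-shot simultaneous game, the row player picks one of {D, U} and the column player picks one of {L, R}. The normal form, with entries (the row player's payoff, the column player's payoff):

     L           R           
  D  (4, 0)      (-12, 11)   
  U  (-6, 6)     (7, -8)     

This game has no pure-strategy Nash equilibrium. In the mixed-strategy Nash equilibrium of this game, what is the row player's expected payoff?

In a mixed equilibrium the row player is indifferent between D and U; this condition fixes q.
  the row player's expected payoff from D: q·4 + (1−q)·(-12) = 16q - 12
  the row player's expected payoff from U: q·(-6) + (1−q)·7 = -13q + 7
  16q - 12 = -13q + 7  ⇒  29q = 19  ⇒  q = 19/29.
At equilibrium the row player is indifferent across rows, so the row player's payoff equals the payoff from D: (19/29)·4 + (10/29)·(-12) = -44/29.

-44/29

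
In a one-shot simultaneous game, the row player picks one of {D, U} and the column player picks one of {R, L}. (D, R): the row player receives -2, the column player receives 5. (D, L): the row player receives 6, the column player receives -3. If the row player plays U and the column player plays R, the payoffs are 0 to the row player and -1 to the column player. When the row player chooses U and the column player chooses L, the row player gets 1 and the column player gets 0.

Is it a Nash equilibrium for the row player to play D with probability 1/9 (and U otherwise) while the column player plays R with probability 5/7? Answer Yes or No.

Yes

Check the column player's indifference given the row player's mix p = 1/9:
  payoff from R = -1/3; payoff from L = -1/3 — equal.
Check the row player's indifference given the column player's mix q = 5/7:
  payoff from D = 2/7; payoff from U = 2/7 — equal.
Both players are indifferent, so neither can profitably deviate.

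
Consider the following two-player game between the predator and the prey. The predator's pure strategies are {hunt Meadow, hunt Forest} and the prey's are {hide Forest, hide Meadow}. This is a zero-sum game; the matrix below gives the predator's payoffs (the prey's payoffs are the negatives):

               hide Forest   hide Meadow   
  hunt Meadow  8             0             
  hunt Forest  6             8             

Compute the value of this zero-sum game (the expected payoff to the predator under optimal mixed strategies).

v = 32/5

Set the predator's expected payoff from hunt Meadow equal to that from hunt Forest:
  the predator's payoff to hunt Meadow: q·8 + (1−q)·0 = 8q
  the predator's payoff to hunt Forest: q·6 + (1−q)·8 = -2q + 8
  8q = -2q + 8  ⇒  10q = 8  ⇒  q = 4/5.
The value is the predator's expected payoff against this mix (using hunt Meadow): (4/5)·8 + (1/5)·0 = 32/5.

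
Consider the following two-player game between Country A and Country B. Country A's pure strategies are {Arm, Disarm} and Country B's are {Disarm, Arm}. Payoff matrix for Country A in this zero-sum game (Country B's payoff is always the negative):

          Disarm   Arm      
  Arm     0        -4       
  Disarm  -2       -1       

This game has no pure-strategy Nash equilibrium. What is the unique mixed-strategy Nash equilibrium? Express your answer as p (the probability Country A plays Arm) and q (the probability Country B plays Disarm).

Country A's mix must leave Country B indifferent between Disarm and Arm.
  Country B's payoff to Disarm: p·0 + (1−p)·2 = -2p + 2
  Country B's payoff to Arm: p·4 + (1−p)·1 = 3p + 1
  -2p + 2 = 3p + 1  ⇒  -5p = -1  ⇒  p = 1/5.
For Country A to be willing to mix, Country A must be indifferent between Arm and Disarm, which pins down Country B's mix.
  Country A's expected payoff from Arm: q·0 + (1−q)·(-4) = 4q - 4
  Country A's expected payoff from Disarm: q·(-2) + (1−q)·(-1) = -q - 1
  4q - 4 = -q - 1  ⇒  5q = 3  ⇒  q = 3/5.

p = 1/5, q = 3/5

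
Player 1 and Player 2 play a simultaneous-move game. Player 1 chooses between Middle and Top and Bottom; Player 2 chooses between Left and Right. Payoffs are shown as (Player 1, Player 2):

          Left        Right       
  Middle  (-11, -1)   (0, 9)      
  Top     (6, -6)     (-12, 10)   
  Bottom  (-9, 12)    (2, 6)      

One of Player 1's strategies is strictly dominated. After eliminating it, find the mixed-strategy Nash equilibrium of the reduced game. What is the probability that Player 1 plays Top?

p = 3/11

Player 1's strategy Middle is strictly dominated by Bottom: -9 > -11 and 2 > 0. Eliminate Middle.
For Player 2 to be willing to mix, Player 2 must be indifferent between Left and Right, which pins down Player 1's mix.
  Player 2's expected payoff from Left: p·(-6) + (1−p)·12 = -18p + 12
  Player 2's expected payoff from Right: p·10 + (1−p)·6 = 4p + 6
  -18p + 12 = 4p + 6  ⇒  -22p = -6  ⇒  p = 3/11.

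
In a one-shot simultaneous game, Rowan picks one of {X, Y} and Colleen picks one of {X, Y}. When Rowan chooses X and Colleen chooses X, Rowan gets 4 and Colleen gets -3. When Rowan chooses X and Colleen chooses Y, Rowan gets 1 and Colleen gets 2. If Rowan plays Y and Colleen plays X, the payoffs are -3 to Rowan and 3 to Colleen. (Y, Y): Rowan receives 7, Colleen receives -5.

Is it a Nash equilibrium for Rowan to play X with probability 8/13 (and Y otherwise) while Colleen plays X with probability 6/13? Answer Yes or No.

Yes

Check Colleen's indifference given Rowan's mix p = 8/13:
  payoff from X = -9/13; payoff from Y = -9/13 — equal.
Check Rowan's indifference given Colleen's mix q = 6/13:
  payoff from X = 31/13; payoff from Y = 31/13 — equal.
Both players are indifferent, so neither can profitably deviate.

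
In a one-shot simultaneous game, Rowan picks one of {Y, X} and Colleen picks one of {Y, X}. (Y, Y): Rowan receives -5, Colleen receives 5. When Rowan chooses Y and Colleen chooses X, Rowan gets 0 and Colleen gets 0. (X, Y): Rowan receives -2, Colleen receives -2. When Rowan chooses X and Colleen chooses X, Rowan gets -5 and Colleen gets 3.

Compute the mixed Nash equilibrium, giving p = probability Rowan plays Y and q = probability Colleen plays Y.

p = 1/2, q = 5/8

Set Colleen's expected payoff from Y equal to that from X:
  Colleen's payoff to Y: p·5 + (1−p)·(-2) = 7p - 2
  Colleen's payoff to X: p·0 + (1−p)·3 = -3p + 3
  7p - 2 = -3p + 3  ⇒  10p = 5  ⇒  p = 1/2.
Set Rowan's expected payoff from Y equal to that from X:
  Rowan's expected payoff from Y: q·(-5) + (1−q)·0 = -5q
  Rowan's expected payoff from X: q·(-2) + (1−q)·(-5) = 3q - 5
  -5q = 3q - 5  ⇒  -8q = -5  ⇒  q = 5/8.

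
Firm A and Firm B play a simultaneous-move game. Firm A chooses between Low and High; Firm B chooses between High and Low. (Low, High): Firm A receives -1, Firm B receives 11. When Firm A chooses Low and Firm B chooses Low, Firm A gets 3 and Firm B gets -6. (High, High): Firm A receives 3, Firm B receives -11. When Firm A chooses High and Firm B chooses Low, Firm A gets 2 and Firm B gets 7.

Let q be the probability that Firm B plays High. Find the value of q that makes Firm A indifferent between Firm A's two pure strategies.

q = 1/5

In a mixed equilibrium Firm A is indifferent between Low and High; this condition fixes q.
  Firm A's expected payoff from Low: q·(-1) + (1−q)·3 = -4q + 3
  Firm A's expected payoff from High: q·3 + (1−q)·2 = q + 2
  -4q + 3 = q + 2  ⇒  -5q = -1  ⇒  q = 1/5.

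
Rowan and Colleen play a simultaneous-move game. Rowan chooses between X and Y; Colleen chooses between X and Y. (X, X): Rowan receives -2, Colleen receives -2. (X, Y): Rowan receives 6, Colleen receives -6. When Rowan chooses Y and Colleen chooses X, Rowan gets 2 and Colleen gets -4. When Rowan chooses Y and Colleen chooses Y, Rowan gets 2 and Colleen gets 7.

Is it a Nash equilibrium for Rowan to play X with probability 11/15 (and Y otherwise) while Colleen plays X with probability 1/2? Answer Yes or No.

Check Colleen's indifference given Rowan's mix p = 11/15:
  payoff from X = -38/15; payoff from Y = -38/15 — equal.
Check Rowan's indifference given Colleen's mix q = 1/2:
  payoff from X = 2; payoff from Y = 2 — equal.
Both players are indifferent, so neither can profitably deviate.

Yes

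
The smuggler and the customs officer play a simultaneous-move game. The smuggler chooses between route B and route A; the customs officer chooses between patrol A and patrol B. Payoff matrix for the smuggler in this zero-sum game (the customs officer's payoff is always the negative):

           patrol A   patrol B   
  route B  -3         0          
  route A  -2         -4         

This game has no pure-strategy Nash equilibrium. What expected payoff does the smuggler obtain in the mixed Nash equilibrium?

The customs officer's mix must leave the smuggler indifferent between route B and route A.
  the smuggler's payoff to route B: q·(-3) + (1−q)·0 = -3q
  the smuggler's payoff to route A: q·(-2) + (1−q)·(-4) = 2q - 4
  -3q = 2q - 4  ⇒  -5q = -4  ⇒  q = 4/5.
At equilibrium the smuggler is indifferent across rows, so the smuggler's payoff equals the payoff from route B: (4/5)·(-3) + (1/5)·0 = -12/5.

-12/5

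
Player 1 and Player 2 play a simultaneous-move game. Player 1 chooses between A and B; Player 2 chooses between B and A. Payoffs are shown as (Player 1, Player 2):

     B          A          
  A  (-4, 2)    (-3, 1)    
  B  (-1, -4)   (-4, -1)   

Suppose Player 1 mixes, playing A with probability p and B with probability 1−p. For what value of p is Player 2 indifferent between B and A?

p = 3/4

For Player 2 to be willing to mix, Player 2 must be indifferent between B and A, which pins down Player 1's mix.
  Player 2's payoff to B: p·2 + (1−p)·(-4) = 6p - 4
  Player 2's payoff to A: p·1 + (1−p)·(-1) = 2p - 1
  6p - 4 = 2p - 1  ⇒  4p = 3  ⇒  p = 3/4.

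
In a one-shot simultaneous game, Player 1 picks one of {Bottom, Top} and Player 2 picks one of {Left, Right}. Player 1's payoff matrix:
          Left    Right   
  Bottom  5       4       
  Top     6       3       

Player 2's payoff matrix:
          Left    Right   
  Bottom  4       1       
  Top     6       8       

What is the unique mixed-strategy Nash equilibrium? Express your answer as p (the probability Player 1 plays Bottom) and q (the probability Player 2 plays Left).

Player 2's indifference between Left and Right determines Player 1's mixing probability p:
  Player 2's payoff from Left: p·4 + (1−p)·6 = -2p + 6
  Player 2's payoff from Right: p·1 + (1−p)·8 = -7p + 8
  -2p + 6 = -7p + 8  ⇒  5p = 2  ⇒  p = 2/5.
For Player 1 to be willing to mix, Player 1 must be indifferent between Bottom and Top, which pins down Player 2's mix.
  Player 1's expected payoff from Bottom: q·5 + (1−q)·4 = q + 4
  Player 1's expected payoff from Top: q·6 + (1−q)·3 = 3q + 3
  q + 4 = 3q + 3  ⇒  -2q = -1  ⇒  q = 1/2.

p = 2/5, q = 1/2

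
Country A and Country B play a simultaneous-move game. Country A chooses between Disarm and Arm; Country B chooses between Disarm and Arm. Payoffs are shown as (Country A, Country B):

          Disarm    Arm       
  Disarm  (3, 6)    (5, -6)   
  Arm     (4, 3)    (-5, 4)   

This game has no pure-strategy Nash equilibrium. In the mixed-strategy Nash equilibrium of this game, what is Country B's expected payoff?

Country B's indifference between Disarm and Arm determines Country A's mixing probability p:
  Country B's payoff to Disarm: p·6 + (1−p)·3 = 3p + 3
  Country B's payoff to Arm: p·(-6) + (1−p)·4 = -10p + 4
  3p + 3 = -10p + 4  ⇒  13p = 1  ⇒  p = 1/13.
At equilibrium Country B is indifferent across columns, so Country B's payoff equals the payoff from Disarm: (1/13)·6 + (12/13)·3 = 42/13.

42/13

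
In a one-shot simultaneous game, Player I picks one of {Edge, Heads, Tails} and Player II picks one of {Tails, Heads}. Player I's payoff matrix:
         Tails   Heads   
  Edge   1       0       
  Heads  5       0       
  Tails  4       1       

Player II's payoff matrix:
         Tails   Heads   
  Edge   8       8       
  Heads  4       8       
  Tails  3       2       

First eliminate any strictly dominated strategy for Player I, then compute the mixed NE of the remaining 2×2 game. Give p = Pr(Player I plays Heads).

p = 1/5

Player I's strategy Edge is strictly dominated by Tails: 4 > 1 and 1 > 0. Eliminate Edge.
In a mixed equilibrium Player II is indifferent between Tails and Heads; this condition fixes p.
  Player II's expected payoff from Tails: p·4 + (1−p)·3 = p + 3
  Player II's expected payoff from Heads: p·8 + (1−p)·2 = 6p + 2
  p + 3 = 6p + 2  ⇒  -5p = -1  ⇒  p = 1/5.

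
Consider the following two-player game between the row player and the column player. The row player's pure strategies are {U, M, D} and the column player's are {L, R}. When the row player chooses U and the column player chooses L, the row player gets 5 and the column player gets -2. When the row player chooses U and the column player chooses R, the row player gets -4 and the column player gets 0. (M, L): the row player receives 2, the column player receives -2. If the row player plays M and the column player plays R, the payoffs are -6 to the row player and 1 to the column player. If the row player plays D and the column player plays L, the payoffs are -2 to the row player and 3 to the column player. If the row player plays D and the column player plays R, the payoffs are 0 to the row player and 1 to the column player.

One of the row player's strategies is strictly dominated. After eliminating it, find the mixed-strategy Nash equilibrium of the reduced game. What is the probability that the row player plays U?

p = 1/2

The row player's strategy M is strictly dominated by U: 5 > 2 and -4 > -6. Eliminate M.
For the column player to be willing to mix, the column player must be indifferent between L and R, which pins down the row player's mix.
  the column player's expected payoff from L: p·(-2) + (1−p)·3 = -5p + 3
  the column player's expected payoff from R: p·0 + (1−p)·1 = -p + 1
  -5p + 3 = -p + 1  ⇒  -4p = -2  ⇒  p = 1/2.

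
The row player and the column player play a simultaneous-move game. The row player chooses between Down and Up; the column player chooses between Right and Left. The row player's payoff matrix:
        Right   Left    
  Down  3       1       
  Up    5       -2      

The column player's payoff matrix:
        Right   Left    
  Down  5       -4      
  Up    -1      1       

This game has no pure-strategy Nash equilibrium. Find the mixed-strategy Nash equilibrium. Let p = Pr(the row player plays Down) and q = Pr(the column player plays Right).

p = 2/11, q = 3/5

Set the column player's expected payoff from Right equal to that from Left:
  the column player's payoff to Right: p·5 + (1−p)·(-1) = 6p - 1
  the column player's payoff to Left: p·(-4) + (1−p)·1 = -5p + 1
  6p - 1 = -5p + 1  ⇒  11p = 2  ⇒  p = 2/11.
For the row player to be willing to mix, the row player must be indifferent between Down and Up, which pins down the column player's mix.
  the row player's expected payoff from Down: q·3 + (1−q)·1 = 2q + 1
  the row player's expected payoff from Up: q·5 + (1−q)·(-2) = 7q - 2
  2q + 1 = 7q - 2  ⇒  -5q = -3  ⇒  q = 3/5.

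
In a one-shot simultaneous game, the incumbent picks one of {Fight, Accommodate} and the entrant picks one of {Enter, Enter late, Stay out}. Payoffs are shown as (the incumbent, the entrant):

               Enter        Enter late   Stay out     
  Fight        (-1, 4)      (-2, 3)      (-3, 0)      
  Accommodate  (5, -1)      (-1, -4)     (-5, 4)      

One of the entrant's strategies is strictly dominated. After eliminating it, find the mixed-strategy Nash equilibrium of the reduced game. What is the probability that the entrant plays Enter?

The entrant's strategy Enter late is strictly dominated by Enter: 4 > 3 and -1 > -4. Eliminate Enter late.
In a mixed equilibrium the incumbent is indifferent between Fight and Accommodate; this condition fixes q.
  the incumbent's payoff from Fight: q·(-1) + (1−q)·(-3) = 2q - 3
  the incumbent's payoff from Accommodate: q·5 + (1−q)·(-5) = 10q - 5
  2q - 3 = 10q - 5  ⇒  -8q = -2  ⇒  q = 1/4.

q = 1/4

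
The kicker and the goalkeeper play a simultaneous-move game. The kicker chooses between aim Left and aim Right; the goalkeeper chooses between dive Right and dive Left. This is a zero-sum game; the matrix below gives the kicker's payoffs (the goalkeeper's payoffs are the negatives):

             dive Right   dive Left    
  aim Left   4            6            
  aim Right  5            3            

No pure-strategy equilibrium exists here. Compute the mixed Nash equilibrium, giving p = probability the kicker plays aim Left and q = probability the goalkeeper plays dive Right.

p = 1/2, q = 3/4

Set the goalkeeper's expected payoff from dive Right equal to that from dive Left:
  the goalkeeper's payoff to dive Right: p·(-4) + (1−p)·(-5) = p - 5
  the goalkeeper's payoff to dive Left: p·(-6) + (1−p)·(-3) = -3p - 3
  p - 5 = -3p - 3  ⇒  4p = 2  ⇒  p = 1/2.
In a mixed equilibrium the kicker is indifferent between aim Left and aim Right; this condition fixes q.
  the kicker's payoff from aim Left: q·4 + (1−q)·6 = -2q + 6
  the kicker's payoff from aim Right: q·5 + (1−q)·3 = 2q + 3
  -2q + 6 = 2q + 3  ⇒  -4q = -3  ⇒  q = 3/4.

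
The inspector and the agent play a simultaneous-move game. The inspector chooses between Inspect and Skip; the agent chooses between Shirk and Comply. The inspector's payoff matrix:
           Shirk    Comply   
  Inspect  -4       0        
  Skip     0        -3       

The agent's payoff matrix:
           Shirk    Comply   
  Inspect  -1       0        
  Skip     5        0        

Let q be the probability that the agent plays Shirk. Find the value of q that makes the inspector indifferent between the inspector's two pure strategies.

q = 3/7

Set the inspector's expected payoff from Inspect equal to that from Skip:
  the inspector's payoff to Inspect: q·(-4) + (1−q)·0 = -4q
  the inspector's payoff to Skip: q·0 + (1−q)·(-3) = 3q - 3
  -4q = 3q - 3  ⇒  -7q = -3  ⇒  q = 3/7.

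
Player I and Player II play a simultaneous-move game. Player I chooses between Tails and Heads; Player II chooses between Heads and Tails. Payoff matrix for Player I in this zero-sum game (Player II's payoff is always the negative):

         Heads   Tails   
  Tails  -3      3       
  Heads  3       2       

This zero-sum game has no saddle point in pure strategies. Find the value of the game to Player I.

v = 15/7

Set Player I's expected payoff from Tails equal to that from Heads:
  Player I's payoff from Tails: q·(-3) + (1−q)·3 = -6q + 3
  Player I's payoff from Heads: q·3 + (1−q)·2 = q + 2
  -6q + 3 = q + 2  ⇒  -7q = -1  ⇒  q = 1/7.
The value is Player I's expected payoff against this mix (using Tails): (1/7)·(-3) + (6/7)·3 = 15/7.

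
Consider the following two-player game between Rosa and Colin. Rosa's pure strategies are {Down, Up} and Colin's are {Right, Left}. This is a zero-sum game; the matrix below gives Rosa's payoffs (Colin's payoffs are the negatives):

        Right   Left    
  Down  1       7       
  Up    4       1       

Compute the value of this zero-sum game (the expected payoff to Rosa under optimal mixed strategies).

For Rosa to be willing to mix, Rosa must be indifferent between Down and Up, which pins down Colin's mix.
  Rosa's payoff to Down: q·1 + (1−q)·7 = -6q + 7
  Rosa's payoff to Up: q·4 + (1−q)·1 = 3q + 1
  -6q + 7 = 3q + 1  ⇒  -9q = -6  ⇒  q = 2/3.
The value is Rosa's expected payoff against this mix (using Down): (2/3)·1 + (1/3)·7 = 3.

v = 3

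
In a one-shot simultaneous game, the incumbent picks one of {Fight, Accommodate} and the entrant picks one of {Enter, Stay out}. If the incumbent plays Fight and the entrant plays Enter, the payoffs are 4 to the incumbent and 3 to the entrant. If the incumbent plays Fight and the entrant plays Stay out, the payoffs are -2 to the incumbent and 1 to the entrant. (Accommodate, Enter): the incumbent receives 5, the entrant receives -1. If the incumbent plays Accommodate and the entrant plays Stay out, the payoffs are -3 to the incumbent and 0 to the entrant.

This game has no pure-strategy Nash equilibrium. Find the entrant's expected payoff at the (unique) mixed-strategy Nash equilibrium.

In a mixed equilibrium the entrant is indifferent between Enter and Stay out; this condition fixes p.
  the entrant's payoff to Enter: p·3 + (1−p)·(-1) = 4p - 1
  the entrant's payoff to Stay out: p·1 + (1−p)·0 = p
  4p - 1 = p  ⇒  3p = 1  ⇒  p = 1/3.
At equilibrium the entrant is indifferent across columns, so the entrant's payoff equals the payoff from Enter: (1/3)·3 + (2/3)·(-1) = 1/3.

1/3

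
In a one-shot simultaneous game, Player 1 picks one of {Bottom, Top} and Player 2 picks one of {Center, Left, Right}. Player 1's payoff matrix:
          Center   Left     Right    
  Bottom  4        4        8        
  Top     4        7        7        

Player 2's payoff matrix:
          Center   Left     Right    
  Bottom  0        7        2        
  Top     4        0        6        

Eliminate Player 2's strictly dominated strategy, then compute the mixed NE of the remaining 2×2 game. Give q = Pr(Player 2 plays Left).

Player 2's strategy Center is strictly dominated by Right: 2 > 0 and 6 > 4. Eliminate Center.
For Player 1 to be willing to mix, Player 1 must be indifferent between Bottom and Top, which pins down Player 2's mix.
  Player 1's payoff to Bottom: q·4 + (1−q)·8 = -4q + 8
  Player 1's payoff to Top: q·7 + (1−q)·7 = 7
  -4q + 8 = 7  ⇒  -4q = -1  ⇒  q = 1/4.

q = 1/4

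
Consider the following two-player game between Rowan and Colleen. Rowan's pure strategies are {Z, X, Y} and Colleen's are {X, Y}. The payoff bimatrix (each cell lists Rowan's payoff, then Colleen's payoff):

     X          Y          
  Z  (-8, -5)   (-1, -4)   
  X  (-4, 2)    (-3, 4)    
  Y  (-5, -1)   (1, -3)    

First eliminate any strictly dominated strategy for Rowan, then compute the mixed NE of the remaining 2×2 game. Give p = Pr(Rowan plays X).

Rowan's strategy Z is strictly dominated by Y: -5 > -8 and 1 > -1. Eliminate Z.
Rowan's mix must leave Colleen indifferent between X and Y.
  Colleen's payoff to X: p·2 + (1−p)·(-1) = 3p - 1
  Colleen's payoff to Y: p·4 + (1−p)·(-3) = 7p - 3
  3p - 1 = 7p - 3  ⇒  -4p = -2  ⇒  p = 1/2.

p = 1/2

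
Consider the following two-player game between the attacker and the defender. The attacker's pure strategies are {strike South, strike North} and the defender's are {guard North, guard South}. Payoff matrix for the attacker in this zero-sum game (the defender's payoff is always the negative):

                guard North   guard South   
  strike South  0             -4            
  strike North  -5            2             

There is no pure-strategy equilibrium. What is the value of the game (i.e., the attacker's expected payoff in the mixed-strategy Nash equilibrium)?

The defender's mix must leave the attacker indifferent between strike South and strike North.
  the attacker's payoff from strike South: q·0 + (1−q)·(-4) = 4q - 4
  the attacker's payoff from strike North: q·(-5) + (1−q)·2 = -7q + 2
  4q - 4 = -7q + 2  ⇒  11q = 6  ⇒  q = 6/11.
The value is the attacker's expected payoff against this mix (using strike South): (6/11)·0 + (5/11)·(-4) = -20/11.

v = -20/11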